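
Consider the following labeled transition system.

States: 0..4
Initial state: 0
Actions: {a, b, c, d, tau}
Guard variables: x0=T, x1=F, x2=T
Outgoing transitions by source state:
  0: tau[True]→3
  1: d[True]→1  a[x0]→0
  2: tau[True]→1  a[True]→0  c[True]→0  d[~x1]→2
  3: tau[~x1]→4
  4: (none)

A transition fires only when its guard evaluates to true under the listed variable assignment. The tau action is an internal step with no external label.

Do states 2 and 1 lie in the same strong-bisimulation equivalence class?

Compute ~ classes (split until stable):
  π0 = {{0,1,2,3,4}}
  π1 = {{0,3},{1},{2},{4}}
  π2 = {{0},{1},{2},{3},{4}}
5 equivalence class(es) (converged in 3)
2∈{2}, 1∈{1}

Answer: NOT BISIMILAR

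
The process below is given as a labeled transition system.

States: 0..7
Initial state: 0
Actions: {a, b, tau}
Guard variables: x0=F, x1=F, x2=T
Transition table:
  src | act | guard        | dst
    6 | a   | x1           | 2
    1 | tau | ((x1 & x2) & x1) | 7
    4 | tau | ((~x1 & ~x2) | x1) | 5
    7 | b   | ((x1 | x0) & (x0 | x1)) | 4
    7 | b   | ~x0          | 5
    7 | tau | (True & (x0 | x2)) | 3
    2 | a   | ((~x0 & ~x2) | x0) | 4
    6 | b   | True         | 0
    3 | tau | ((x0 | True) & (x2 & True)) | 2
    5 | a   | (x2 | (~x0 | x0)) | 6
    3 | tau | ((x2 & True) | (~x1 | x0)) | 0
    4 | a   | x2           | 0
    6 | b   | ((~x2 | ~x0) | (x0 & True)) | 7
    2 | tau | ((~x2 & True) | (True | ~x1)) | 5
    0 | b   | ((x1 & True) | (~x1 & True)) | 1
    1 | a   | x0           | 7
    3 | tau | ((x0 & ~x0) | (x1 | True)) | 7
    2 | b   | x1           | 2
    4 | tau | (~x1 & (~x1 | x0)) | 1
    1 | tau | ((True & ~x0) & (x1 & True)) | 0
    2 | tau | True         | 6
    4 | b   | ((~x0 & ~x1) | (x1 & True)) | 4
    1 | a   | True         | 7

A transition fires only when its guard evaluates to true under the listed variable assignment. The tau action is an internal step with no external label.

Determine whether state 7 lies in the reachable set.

Guard filter leaves 15 enabled edge(s).
L0 = {0}
L1 = {1}  cumulative {0,1}
L2 = {7}  cumulative {0,1,7}
L3 = {3,5}  cumulative {0,1,3,5,7}
L4 = {2,6}  cumulative {0,1,2,3,5,6,7}
Reachable = {0,1,2,3,5,6,7}
witness 7: b·a

Answer: REACHABLE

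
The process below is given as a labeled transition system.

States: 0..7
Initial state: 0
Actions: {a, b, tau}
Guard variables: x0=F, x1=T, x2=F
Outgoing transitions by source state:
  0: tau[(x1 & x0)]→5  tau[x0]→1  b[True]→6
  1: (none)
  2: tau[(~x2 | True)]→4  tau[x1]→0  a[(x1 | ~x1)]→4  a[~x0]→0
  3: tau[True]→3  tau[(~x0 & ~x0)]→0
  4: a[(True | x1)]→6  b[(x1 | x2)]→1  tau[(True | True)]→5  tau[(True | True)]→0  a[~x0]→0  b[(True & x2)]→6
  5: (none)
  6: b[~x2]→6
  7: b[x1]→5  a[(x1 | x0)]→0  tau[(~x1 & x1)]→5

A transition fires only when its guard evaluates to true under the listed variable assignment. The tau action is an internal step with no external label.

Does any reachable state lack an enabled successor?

Answer: DEADLOCK-FREE

Trace:
R = {0,6}
  0: b→6  [1 exit(s)]
  6: b→6  [1 exit(s)]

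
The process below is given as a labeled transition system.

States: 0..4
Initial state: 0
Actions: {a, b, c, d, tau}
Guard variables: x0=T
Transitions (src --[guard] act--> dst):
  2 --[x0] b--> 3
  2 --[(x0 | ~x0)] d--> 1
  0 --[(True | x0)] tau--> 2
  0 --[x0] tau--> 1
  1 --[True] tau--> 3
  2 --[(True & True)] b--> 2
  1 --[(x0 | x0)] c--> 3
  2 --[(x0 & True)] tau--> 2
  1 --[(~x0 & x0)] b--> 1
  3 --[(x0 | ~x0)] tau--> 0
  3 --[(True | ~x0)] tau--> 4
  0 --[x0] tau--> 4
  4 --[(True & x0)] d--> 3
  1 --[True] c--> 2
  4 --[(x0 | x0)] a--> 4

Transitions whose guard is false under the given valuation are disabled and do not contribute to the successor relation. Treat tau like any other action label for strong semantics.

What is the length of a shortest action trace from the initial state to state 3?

BFS to 3:
  depth 0: {0}
  depth 1: {1,2,4}
  depth 2: {3}
3 enters at depth 2; path tau·c

Answer: 2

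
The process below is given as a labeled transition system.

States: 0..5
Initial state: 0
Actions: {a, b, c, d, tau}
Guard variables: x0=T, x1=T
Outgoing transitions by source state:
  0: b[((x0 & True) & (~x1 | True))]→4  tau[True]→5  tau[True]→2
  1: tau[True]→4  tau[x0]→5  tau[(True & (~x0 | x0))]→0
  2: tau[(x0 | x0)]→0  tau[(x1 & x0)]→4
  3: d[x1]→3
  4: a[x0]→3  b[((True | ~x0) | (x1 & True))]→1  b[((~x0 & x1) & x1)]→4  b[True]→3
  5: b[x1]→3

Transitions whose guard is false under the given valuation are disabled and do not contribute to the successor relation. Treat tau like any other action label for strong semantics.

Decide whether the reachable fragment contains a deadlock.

Reachable = {0,1,2,3,4,5}
  0: b→4  tau→2  tau→5  [deg 3]
  1: tau→0  tau→4  tau→5  [deg 3]
  2: tau→0  tau→4  [deg 2]
  3: d→3  [deg 1]
  4: a→3  b→1  b→3  [deg 3]
  5: b→3  [deg 1]

Answer: DEADLOCK-FREE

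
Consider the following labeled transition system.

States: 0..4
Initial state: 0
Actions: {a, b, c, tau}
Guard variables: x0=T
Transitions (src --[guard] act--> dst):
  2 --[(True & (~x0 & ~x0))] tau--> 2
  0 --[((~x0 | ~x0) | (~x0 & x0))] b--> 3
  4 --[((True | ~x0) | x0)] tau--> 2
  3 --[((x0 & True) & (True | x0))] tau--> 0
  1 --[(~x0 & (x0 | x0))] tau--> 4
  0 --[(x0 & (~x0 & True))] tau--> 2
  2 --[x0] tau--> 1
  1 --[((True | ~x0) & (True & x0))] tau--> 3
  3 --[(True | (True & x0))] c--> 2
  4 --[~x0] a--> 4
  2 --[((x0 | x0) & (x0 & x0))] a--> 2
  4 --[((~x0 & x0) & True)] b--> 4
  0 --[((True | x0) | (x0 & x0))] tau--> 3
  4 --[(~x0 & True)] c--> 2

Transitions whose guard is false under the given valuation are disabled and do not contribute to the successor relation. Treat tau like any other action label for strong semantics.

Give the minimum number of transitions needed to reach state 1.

Layered search for 1:
  L0 = {0}
  L1 = {3}
  L2 = {2}
  L3 = {1}
1 enters at depth 3; path tau·c·tau

Answer: 3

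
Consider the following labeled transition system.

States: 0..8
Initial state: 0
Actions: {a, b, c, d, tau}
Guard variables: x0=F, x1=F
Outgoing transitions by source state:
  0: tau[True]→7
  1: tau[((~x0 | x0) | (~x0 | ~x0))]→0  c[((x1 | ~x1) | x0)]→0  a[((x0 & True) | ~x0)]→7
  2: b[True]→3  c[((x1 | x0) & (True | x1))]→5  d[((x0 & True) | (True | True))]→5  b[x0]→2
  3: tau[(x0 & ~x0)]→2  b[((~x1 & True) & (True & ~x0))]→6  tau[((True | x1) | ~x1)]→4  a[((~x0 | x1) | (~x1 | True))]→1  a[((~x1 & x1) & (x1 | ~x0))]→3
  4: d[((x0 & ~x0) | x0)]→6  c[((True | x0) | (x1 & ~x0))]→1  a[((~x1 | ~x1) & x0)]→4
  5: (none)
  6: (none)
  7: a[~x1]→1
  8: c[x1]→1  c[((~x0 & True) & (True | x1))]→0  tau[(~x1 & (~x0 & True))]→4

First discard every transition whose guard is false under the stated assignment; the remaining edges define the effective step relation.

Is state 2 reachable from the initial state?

Answer: UNREACHABLE

Working:
After dropping false guards: 13 live edges.
depth 0: {0}
depth 1: {7}  total {0,7}
depth 2: {1}  total {0,1,7}
R = {0,1,7}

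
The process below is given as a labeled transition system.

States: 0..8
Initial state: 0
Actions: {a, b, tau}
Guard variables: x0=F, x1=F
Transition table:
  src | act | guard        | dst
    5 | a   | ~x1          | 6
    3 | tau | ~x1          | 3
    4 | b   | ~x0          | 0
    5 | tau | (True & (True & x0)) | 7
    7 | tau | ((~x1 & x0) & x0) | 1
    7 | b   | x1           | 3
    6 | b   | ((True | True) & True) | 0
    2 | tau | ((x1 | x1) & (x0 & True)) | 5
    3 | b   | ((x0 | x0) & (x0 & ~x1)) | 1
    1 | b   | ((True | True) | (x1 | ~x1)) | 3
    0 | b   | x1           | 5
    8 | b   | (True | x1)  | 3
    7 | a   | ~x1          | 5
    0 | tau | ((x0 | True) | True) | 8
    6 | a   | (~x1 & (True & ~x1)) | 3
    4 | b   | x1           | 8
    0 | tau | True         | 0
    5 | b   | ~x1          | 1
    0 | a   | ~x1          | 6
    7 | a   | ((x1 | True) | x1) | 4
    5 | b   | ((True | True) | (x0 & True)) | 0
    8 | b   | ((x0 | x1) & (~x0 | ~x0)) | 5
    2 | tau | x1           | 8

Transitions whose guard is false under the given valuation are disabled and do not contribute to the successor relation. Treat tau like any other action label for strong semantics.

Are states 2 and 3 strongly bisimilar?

Answer: NOT BISIMILAR

Trace:
Compute ~ classes (split until stable):
  π0 = {{0,1,2,3,4,5,6,7,8}}
  π1 = {{0},{1,4,8},{2},{3},{5,6},{7}}
  π2 = {{0},{1,8},{2},{3},{4},{5},{6},{7}}
stable after 3 split(s): 8 block(s)
class of 2: {2}; class of 3: {3}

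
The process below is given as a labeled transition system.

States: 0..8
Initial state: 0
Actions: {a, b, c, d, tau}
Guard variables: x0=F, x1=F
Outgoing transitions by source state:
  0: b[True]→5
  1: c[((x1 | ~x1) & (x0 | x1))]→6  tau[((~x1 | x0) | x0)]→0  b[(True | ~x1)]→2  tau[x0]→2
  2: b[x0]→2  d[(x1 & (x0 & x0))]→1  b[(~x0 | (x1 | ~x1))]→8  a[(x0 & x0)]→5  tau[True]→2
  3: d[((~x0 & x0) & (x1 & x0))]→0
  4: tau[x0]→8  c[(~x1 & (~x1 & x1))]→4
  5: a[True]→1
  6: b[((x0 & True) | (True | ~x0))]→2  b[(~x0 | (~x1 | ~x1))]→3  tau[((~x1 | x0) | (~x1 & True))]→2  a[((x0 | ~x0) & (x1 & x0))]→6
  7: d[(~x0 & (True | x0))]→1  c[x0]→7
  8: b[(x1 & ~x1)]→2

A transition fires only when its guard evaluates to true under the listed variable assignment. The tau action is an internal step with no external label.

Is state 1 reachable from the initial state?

10 transition(s) survive guard evaluation.
depth 0: {0}
depth 1: {5}  total {0,5}
depth 2: {1}  total {0,1,5}
depth 3: {2}  total {0,1,2,5}
depth 4: {8}  total {0,1,2,5,8}
R = {0,1,2,5,8}
trace reaching 1: b·a

Answer: REACHABLE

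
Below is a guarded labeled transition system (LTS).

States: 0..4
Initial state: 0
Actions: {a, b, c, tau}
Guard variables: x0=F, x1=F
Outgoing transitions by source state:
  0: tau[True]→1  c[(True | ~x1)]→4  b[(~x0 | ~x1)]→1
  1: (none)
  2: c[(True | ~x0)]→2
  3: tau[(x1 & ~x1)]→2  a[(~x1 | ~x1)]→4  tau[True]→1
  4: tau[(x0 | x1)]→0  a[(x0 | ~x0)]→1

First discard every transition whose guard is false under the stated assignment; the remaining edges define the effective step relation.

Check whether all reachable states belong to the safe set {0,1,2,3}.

Inv-set: {0,1,2,3}
R = {0,1,4}
  0: safe
  1: safe
  4: outside
counterexample path to 4: c

Answer: INVARIANT VIOLATED at state 4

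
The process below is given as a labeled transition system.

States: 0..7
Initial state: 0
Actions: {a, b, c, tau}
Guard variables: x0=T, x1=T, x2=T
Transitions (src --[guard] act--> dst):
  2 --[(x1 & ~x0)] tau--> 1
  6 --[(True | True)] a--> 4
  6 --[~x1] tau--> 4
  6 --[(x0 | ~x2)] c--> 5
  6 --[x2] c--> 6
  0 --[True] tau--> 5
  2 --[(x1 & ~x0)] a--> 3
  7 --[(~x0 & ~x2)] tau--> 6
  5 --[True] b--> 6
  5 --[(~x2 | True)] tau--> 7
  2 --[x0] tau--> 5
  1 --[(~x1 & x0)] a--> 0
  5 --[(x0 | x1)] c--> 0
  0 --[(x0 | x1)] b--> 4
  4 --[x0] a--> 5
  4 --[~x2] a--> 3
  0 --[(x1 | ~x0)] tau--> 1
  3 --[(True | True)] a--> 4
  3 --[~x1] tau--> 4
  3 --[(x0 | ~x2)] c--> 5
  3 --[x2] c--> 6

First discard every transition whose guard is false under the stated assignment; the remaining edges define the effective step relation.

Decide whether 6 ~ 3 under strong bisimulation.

Answer: BISIMILAR

Trace:
Compute ~ classes (split until stable):
  π0 = {{0,1,2,3,4,5,6,7}}
  π1 = {{0},{1,7},{2},{3,6},{4},{5}}
Fixed point at round 2; 6 class(es).
6∈{3,6}, 3∈{3,6}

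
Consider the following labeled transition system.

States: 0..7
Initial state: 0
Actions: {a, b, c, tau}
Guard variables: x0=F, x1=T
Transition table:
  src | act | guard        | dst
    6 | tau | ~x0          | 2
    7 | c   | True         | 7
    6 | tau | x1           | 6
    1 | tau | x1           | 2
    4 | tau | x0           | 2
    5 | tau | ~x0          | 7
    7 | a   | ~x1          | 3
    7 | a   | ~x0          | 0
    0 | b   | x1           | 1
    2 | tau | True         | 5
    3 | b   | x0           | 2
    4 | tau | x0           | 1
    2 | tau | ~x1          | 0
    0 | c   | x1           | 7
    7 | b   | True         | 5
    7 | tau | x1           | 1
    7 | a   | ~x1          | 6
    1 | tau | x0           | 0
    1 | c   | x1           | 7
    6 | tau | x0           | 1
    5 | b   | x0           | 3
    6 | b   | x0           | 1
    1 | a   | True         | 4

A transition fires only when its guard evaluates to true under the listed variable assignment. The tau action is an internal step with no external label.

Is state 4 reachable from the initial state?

After dropping false guards: 13 live edges.
Layer 0: {0}
Layer 1: {1,7}  cumulative {0,1,7}
Layer 2: {2,4,5}  cumulative {0,1,2,4,5,7}
Reach set: {0,1,2,4,5,7}
witness 4: b·a

Answer: REACHABLE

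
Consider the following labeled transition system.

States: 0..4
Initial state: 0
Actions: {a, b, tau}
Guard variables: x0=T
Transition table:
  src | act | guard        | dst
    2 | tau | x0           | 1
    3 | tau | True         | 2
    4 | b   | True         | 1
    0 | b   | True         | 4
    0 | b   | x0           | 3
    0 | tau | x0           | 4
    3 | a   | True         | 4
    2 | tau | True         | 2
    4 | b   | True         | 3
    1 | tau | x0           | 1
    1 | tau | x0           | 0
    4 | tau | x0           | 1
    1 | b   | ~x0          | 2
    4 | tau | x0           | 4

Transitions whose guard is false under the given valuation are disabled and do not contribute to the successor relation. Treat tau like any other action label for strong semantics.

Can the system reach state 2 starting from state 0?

Answer: REACHABLE

Trace:
Guard filter leaves 13 enabled edge(s).
Layer 0: {0}
Layer 1: {3,4}  now seen {0,3,4}
Layer 2: {1,2}  now seen {0,1,2,3,4}
Reach set: {0,1,2,3,4}
Path to 2: b·tau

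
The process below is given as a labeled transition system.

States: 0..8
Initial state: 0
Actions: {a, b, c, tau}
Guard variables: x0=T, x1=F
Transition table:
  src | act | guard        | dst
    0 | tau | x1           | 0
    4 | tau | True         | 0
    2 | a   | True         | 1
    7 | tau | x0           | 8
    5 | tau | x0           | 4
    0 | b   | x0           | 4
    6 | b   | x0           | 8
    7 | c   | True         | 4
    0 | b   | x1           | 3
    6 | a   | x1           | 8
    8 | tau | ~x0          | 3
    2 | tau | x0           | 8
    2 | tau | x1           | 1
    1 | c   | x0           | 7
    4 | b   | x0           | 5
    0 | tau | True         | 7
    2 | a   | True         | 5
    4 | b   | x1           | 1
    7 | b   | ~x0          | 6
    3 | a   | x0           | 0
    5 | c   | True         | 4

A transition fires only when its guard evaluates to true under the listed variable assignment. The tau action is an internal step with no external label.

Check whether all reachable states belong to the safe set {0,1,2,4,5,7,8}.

Answer: INVARIANT HOLDS

Analysis:
Inv-set: {0,1,2,4,5,7,8}
Reachable = {0,4,5,7,8}
  0: ✓
  4: ✓
  5: ✓
  7: ✓
  8: ✓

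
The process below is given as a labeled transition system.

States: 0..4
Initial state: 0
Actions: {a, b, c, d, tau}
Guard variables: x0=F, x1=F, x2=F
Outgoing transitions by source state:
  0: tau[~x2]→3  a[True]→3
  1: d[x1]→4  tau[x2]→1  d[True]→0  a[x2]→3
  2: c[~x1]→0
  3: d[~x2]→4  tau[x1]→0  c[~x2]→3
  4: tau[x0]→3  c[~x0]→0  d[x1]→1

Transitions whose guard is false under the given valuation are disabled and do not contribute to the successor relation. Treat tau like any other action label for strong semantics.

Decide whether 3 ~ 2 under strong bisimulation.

Answer: NOT BISIMILAR

Analysis:
Refine partition for ~:
  π0 = {{0,1,2,3,4}}
  π1 = {{0},{1},{2,4},{3}}
4 equivalence class(es) (converged in 2)
3∈{3}, 2∈{2,4}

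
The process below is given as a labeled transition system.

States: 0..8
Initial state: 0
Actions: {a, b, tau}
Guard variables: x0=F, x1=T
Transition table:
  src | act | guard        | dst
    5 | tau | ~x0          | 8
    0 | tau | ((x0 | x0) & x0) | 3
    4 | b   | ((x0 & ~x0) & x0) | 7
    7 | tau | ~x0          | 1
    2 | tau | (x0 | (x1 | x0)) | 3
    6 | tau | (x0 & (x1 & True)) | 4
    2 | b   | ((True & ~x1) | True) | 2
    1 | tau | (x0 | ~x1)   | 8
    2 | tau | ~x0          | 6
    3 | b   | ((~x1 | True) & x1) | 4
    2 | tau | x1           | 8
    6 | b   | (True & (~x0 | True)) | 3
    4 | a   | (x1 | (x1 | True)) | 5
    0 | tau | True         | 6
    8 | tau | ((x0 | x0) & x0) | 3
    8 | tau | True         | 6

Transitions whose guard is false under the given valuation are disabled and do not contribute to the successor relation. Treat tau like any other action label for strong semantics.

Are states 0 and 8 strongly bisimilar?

Bisimulation quotient by refinement:
  π0 = {{0,1,2,3,4,5,6,7,8}}
  π1 = {{0,5,7,8},{1},{2},{3,6},{4}}
  π2 = {{0,8},{1},{2},{3},{4},{5},{6},{7}}
stable after 3 split(s): 8 block(s)
class of 0: {0,8}; class of 8: {0,8}

Answer: BISIMILAR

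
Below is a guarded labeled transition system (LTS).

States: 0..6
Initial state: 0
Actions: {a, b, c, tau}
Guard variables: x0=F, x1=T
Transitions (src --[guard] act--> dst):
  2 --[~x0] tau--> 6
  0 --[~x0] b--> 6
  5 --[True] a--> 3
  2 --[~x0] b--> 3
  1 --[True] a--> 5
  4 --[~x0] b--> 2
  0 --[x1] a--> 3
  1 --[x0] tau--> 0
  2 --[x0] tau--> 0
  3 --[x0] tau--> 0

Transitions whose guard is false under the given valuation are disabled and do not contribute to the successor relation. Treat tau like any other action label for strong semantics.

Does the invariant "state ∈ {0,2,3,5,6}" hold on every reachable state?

Inv-set: {0,2,3,5,6}
Reach set: {0,3,6}
  0: ok
  3: ok
  6: ok

Answer: INVARIANT HOLDS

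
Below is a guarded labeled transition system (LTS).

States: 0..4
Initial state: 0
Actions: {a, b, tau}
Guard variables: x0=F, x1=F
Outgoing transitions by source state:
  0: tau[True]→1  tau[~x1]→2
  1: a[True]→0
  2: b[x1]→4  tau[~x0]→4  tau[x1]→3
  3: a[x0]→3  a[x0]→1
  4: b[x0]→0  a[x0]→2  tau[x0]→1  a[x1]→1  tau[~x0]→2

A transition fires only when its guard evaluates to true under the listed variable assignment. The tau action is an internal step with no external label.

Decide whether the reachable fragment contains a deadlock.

Reach set: {0,1,2,4}
  0: tau→1  tau→2  [deg 2]
  1: a→0  [deg 1]
  2: tau→4  [deg 1]
  4: tau→2  [deg 1]

Answer: DEADLOCK-FREE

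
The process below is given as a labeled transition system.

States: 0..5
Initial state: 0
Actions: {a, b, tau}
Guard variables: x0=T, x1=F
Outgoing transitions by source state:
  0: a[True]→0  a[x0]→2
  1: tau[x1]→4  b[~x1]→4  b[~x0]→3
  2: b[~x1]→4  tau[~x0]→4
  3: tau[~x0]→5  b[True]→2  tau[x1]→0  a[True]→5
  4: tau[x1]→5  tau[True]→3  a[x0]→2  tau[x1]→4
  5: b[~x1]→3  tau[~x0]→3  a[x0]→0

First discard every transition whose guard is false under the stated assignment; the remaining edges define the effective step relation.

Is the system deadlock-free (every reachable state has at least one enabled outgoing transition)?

Reach set: {0,2,3,4,5}
  0: a→0  a→2  [2 exit(s)]
  2: b→4  [1 exit(s)]
  3: a→5  b→2  [2 exit(s)]
  4: a→2  tau→3  [2 exit(s)]
  5: a→0  b→3  [2 exit(s)]

Answer: DEADLOCK-FREE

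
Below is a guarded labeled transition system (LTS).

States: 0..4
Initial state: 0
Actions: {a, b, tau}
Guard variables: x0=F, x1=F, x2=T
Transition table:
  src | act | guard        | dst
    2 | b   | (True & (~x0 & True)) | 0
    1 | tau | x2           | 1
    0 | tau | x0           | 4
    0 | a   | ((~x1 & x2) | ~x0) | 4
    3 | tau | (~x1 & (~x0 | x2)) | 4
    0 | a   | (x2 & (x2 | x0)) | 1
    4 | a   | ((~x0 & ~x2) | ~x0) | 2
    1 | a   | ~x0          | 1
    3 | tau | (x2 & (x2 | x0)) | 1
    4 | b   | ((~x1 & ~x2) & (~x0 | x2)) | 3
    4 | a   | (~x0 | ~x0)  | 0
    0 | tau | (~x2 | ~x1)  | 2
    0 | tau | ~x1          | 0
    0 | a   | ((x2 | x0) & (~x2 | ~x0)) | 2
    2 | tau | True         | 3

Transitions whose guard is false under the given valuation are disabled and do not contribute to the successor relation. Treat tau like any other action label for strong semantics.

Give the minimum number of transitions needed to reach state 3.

Layered search for 3:
  Layer 0: {0}
  Layer 1: {1,2,4}
  Layer 2: {3}
3 enters at depth 2; path a·tau

Answer: 2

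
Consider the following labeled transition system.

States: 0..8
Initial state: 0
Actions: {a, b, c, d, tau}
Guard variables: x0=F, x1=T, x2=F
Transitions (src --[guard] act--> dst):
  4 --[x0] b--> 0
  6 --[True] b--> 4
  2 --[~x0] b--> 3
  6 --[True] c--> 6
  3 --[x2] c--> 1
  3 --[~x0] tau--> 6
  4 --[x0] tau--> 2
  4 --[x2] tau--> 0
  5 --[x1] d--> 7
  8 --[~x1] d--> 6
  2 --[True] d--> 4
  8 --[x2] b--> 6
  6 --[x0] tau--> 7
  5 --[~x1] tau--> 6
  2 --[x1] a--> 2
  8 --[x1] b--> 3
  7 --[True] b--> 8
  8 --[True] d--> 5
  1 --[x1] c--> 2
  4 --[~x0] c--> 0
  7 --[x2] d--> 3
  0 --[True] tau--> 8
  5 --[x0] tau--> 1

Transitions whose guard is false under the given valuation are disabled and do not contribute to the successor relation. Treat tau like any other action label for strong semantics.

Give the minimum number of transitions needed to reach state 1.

Answer: UNREACHABLE

Trace:
BFS to 1:
  L0 = {0}
  L1 = {8}
  L2 = {3,5}
  L3 = {6,7}
  L4 = {4}
1 never appears.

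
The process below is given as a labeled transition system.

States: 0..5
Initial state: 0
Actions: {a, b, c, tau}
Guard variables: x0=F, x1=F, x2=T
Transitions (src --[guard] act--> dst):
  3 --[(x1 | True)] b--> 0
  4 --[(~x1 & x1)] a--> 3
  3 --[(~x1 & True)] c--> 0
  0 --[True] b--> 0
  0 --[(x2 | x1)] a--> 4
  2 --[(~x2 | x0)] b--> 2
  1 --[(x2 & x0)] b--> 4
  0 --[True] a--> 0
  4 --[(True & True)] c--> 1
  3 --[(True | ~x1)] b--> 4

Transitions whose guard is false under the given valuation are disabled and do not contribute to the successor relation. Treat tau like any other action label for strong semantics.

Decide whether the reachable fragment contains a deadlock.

Reachable = {0,1,4}
  0: a→0  a→4  b→0  [3 out]
  1: ∅  [deadlock]
  4: c→1  [1 out]
trace reaching 1: a·c

Answer: DEADLOCK at state 1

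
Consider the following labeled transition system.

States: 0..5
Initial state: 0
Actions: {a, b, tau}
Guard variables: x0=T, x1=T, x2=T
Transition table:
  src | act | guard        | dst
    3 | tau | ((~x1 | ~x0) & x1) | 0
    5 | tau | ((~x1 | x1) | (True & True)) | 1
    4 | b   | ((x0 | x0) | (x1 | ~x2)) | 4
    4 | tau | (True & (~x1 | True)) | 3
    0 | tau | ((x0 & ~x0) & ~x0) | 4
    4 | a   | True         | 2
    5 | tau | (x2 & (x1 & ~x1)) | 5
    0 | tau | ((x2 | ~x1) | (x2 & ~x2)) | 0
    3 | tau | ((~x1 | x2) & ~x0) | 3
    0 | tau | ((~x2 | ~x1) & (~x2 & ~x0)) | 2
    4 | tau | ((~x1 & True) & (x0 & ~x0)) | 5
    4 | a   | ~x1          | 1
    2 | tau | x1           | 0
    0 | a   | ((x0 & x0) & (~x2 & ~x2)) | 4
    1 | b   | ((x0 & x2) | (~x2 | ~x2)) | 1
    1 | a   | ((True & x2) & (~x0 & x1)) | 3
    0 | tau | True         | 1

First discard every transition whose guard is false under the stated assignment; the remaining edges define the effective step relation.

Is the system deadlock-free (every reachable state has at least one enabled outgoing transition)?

Reachable = {0,1}
  0: tau→0  tau→1  [2 out]
  1: b→1  [1 out]

Answer: DEADLOCK-FREE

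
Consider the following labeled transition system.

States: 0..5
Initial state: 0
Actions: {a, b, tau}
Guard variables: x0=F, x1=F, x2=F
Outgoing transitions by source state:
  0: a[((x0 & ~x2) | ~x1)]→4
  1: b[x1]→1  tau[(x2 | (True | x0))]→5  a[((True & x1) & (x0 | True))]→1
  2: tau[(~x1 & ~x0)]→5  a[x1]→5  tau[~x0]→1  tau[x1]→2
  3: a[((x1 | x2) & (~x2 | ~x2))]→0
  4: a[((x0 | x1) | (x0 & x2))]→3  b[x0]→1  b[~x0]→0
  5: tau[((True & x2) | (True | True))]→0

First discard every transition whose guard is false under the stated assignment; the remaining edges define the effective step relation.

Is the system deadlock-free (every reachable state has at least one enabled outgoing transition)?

Reachable = {0,4}
  0: a→4  [1 exit(s)]
  4: b→0  [1 exit(s)]

Answer: DEADLOCK-FREE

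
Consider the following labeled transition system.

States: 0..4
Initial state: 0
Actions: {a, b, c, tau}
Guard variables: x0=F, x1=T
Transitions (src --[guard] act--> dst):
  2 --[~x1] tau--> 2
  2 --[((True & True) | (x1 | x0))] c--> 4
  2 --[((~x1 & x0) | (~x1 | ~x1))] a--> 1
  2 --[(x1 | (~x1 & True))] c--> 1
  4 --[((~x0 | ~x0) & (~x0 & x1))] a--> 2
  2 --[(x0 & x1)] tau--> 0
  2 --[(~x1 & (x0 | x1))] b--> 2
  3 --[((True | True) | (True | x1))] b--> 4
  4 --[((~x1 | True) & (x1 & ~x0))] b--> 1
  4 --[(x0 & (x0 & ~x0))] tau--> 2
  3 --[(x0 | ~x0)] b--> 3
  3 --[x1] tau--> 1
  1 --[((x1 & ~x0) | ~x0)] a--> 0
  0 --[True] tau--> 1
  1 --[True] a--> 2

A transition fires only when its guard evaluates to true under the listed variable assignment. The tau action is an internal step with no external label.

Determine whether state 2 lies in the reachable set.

Answer: REACHABLE

Analysis:
10 transition(s) survive guard evaluation.
L0 = {0}
L1 = {1}  now seen {0,1}
L2 = {2}  now seen {0,1,2}
L3 = {4}  now seen {0,1,2,4}
R = {0,1,2,4}
trace reaching 2: tau·a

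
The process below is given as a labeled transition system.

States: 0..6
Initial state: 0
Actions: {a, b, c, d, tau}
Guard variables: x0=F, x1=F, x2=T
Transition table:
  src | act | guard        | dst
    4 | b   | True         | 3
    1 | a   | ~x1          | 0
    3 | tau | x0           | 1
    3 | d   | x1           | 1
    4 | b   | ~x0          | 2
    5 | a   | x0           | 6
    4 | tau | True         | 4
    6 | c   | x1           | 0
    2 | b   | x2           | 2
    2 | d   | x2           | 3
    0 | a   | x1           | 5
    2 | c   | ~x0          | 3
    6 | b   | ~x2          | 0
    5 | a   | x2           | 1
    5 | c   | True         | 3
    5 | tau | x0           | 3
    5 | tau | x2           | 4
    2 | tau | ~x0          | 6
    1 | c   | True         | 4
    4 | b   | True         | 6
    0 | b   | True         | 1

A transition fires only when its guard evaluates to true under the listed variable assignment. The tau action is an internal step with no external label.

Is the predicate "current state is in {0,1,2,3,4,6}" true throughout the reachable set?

Safe = {0,1,2,3,4,6}
R = {0,1,2,3,4,6}
  0: ✓
  1: ✓
  2: ✓
  3: ✓
  4: ✓
  6: ✓

Answer: INVARIANT HOLDS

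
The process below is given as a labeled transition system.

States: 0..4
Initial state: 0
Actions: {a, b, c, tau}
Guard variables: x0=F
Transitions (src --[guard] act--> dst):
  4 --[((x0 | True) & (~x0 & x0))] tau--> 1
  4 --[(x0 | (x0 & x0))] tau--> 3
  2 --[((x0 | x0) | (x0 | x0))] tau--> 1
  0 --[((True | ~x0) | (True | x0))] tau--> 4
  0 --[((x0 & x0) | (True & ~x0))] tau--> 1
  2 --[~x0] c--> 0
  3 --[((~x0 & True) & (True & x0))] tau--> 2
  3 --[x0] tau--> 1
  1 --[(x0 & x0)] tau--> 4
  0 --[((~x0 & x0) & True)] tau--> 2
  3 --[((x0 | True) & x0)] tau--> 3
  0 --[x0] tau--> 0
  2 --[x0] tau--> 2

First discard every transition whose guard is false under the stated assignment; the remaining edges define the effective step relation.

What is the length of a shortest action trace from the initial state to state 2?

BFS to 2:
  L0 = {0}
  L1 = {1,4}
2 never appears.

Answer: UNREACHABLE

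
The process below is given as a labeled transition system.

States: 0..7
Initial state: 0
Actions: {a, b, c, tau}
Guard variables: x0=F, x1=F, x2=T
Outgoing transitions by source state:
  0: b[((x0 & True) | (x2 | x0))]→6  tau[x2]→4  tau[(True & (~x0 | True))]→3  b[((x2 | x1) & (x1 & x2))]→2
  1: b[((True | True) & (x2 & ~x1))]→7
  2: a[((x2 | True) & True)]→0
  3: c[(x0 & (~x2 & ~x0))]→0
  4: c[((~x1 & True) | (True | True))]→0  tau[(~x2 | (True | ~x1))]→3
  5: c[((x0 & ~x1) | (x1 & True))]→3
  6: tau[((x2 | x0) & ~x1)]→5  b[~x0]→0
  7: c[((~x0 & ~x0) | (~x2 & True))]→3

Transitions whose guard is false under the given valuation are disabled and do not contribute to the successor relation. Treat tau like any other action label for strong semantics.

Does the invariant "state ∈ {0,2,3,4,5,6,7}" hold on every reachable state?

Allowed set {0,2,3,4,5,6,7}
R = {0,3,4,5,6}
  0: safe
  3: safe
  4: safe
  5: safe
  6: safe

Answer: INVARIANT HOLDS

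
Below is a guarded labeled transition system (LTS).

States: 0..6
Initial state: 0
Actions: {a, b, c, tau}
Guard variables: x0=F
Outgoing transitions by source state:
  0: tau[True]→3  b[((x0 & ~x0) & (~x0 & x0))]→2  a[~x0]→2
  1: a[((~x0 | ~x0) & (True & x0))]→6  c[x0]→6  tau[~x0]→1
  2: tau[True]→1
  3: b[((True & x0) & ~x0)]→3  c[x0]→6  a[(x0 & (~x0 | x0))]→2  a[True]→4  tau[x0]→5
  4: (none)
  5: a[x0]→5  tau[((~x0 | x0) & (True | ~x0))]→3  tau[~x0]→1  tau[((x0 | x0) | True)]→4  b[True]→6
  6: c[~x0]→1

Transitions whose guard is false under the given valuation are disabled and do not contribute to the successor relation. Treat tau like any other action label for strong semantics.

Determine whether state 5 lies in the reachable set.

Answer: UNREACHABLE

Analysis:
After dropping false guards: 10 live edges.
Layer 0: {0}
Layer 1: {2,3}  now seen {0,2,3}
Layer 2: {1,4}  now seen {0,1,2,3,4}
Reach set: {0,1,2,3,4}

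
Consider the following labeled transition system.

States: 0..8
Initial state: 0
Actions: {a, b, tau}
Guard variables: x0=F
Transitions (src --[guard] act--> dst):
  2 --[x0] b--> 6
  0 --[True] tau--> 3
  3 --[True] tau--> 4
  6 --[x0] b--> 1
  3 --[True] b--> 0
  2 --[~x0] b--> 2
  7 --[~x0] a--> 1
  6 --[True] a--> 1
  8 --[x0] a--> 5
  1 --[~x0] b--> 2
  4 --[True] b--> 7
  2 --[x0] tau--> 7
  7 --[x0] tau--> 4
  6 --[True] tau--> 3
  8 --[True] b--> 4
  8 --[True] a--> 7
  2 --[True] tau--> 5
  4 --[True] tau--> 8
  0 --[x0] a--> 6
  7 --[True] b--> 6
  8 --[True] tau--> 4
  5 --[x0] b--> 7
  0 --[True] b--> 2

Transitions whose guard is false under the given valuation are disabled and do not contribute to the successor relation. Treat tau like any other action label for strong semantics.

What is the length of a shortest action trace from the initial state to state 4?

Answer: 2

Analysis:
Layered search for 4:
  Layer 0: {0}
  Layer 1: {2,3}
  Layer 2: {4,5}
4 enters at depth 2; path tau·tau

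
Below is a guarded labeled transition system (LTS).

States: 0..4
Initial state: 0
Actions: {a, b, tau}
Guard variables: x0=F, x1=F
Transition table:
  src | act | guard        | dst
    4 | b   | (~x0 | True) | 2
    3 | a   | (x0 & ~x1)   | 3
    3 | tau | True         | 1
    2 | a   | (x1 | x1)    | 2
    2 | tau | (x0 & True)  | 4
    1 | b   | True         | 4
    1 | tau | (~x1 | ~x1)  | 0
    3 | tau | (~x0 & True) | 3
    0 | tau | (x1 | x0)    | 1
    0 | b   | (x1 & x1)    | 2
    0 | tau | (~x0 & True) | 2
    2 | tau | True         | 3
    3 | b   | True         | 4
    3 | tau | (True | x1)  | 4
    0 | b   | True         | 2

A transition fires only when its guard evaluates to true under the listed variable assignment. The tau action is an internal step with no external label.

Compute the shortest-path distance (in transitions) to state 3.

Answer: 2

Trace:
Layered search for 3:
  L0 = {0}
  L1 = {2}
  L2 = {3}
first hit 3 at d=2 via b·tau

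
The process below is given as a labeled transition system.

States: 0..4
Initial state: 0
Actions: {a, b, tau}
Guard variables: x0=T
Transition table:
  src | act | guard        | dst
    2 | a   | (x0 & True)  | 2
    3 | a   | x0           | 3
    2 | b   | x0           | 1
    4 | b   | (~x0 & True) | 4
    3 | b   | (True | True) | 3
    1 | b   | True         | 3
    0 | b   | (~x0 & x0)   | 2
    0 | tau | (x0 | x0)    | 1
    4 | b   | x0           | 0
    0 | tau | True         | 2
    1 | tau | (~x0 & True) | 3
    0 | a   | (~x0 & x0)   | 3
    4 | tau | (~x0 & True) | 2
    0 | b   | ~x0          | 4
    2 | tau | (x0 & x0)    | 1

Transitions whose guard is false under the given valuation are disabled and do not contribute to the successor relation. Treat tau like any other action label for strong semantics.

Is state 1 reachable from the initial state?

Answer: REACHABLE

Analysis:
After dropping false guards: 9 live edges.
depth 0: {0}
depth 1: {1,2}  now seen {0,1,2}
depth 2: {3}  now seen {0,1,2,3}
Reachable = {0,1,2,3}
Path to 1: tau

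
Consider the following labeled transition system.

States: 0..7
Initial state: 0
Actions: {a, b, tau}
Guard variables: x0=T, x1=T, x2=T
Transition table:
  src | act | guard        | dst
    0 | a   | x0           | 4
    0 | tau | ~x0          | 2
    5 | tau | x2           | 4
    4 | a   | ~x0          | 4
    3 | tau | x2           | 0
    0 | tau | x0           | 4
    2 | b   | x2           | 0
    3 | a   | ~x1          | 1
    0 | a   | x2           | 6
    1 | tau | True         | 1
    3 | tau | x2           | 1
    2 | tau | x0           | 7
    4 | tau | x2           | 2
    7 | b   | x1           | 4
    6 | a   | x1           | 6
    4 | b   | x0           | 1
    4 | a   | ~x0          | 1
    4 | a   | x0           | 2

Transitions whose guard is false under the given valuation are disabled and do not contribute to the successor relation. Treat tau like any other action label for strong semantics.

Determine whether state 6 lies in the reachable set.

Answer: REACHABLE

Trace:
14 transition(s) survive guard evaluation.
L0 = {0}
L1 = {4,6}  now seen {0,4,6}
L2 = {1,2}  now seen {0,1,2,4,6}
L3 = {7}  now seen {0,1,2,4,6,7}
R = {0,1,2,4,6,7}
trace reaching 6: a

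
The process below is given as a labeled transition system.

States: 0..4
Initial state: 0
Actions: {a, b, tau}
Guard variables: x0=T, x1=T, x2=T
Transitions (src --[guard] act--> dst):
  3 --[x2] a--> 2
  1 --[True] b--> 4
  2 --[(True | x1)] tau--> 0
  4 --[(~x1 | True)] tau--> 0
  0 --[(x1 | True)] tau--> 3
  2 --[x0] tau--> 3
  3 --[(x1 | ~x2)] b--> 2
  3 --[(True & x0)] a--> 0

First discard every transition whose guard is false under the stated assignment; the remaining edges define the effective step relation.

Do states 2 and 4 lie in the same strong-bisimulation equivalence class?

Refine partition for ~:
  π0 = {{0,1,2,3,4}}
  π1 = {{0,2,4},{1},{3}}
  π2 = {{0},{1},{2},{3},{4}}
stable after 3 split(s): 5 block(s)
class of 2: {2}; class of 4: {4}

Answer: NOT BISIMILAR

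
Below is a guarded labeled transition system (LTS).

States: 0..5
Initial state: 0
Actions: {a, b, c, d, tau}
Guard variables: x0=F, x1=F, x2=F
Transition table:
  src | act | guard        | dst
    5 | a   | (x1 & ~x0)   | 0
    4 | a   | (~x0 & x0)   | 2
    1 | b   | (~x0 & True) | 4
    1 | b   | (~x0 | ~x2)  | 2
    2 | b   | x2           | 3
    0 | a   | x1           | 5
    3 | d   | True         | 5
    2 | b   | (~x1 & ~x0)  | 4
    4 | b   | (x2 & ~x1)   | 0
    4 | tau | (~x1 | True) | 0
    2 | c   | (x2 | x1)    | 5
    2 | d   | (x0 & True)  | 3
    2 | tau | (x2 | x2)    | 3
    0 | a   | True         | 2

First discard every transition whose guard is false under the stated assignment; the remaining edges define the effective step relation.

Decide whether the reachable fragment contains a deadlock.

Answer: DEADLOCK-FREE

Analysis:
R = {0,2,4}
  0: a→2  [deg 1]
  2: b→4  [deg 1]
  4: tau→0  [deg 1]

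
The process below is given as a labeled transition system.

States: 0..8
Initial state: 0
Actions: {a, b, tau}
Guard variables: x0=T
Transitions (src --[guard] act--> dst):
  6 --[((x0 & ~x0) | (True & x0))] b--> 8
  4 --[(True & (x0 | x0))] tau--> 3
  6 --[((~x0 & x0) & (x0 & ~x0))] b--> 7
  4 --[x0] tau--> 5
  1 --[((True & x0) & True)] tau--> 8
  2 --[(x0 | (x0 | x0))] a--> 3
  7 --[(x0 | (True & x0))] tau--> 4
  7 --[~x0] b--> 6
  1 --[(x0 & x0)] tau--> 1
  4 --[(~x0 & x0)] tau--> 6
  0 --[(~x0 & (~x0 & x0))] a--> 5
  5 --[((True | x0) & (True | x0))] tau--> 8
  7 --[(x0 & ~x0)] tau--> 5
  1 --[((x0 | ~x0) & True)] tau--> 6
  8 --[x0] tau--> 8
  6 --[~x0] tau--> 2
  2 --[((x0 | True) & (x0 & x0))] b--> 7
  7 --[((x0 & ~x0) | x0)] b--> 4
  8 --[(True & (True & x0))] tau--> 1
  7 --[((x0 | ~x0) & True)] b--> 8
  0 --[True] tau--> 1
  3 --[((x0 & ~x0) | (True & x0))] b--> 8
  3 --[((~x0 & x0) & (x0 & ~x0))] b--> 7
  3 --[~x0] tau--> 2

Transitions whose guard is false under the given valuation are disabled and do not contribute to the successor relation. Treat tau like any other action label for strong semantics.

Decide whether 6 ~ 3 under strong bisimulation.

Answer: BISIMILAR

Trace:
Bisimulation quotient by refinement:
  round 0: {{0,1,2,3,4,5,6,7,8}}
  round 1: {{0,1,4,5,8},{2},{3,6},{7}}
  round 2: {{0,5,8},{1,4},{2},{3,6},{7}}
  round 3: {{0},{1},{2},{3,6},{4},{5},{7},{8}}
8 equivalence class(es) (converged in 4)
6∈{3,6}, 3∈{3,6}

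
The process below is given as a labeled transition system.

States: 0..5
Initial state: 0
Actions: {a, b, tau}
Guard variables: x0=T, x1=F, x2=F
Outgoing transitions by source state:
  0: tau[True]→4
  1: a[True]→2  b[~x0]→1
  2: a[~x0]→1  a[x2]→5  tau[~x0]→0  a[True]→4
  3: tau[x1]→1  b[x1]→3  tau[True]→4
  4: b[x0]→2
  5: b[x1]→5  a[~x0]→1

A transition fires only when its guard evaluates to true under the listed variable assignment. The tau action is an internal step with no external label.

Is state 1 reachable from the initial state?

Guard filter leaves 5 enabled edge(s).
Layer 0: {0}
Layer 1: {4}  total {0,4}
Layer 2: {2}  total {0,2,4}
Reach set: {0,2,4}

Answer: UNREACHABLE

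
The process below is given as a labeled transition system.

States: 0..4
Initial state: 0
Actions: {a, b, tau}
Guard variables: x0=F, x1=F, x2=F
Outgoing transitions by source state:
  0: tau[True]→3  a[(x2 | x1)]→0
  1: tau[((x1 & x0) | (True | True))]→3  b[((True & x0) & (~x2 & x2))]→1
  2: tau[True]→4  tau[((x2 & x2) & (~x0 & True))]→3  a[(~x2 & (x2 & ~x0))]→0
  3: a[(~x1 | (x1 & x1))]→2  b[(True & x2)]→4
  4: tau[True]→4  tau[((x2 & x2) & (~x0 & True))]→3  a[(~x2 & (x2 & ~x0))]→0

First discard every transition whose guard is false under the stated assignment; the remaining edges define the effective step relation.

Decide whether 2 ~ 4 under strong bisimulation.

Answer: BISIMILAR

Trace:
Bisimulation quotient by refinement:
  π0 = {{0,1,2,3,4}}
  π1 = {{0,1,2,4},{3}}
  π2 = {{0,1},{2,4},{3}}
3 equivalence class(es) (converged in 3)
class of 2: {2,4}; class of 4: {2,4}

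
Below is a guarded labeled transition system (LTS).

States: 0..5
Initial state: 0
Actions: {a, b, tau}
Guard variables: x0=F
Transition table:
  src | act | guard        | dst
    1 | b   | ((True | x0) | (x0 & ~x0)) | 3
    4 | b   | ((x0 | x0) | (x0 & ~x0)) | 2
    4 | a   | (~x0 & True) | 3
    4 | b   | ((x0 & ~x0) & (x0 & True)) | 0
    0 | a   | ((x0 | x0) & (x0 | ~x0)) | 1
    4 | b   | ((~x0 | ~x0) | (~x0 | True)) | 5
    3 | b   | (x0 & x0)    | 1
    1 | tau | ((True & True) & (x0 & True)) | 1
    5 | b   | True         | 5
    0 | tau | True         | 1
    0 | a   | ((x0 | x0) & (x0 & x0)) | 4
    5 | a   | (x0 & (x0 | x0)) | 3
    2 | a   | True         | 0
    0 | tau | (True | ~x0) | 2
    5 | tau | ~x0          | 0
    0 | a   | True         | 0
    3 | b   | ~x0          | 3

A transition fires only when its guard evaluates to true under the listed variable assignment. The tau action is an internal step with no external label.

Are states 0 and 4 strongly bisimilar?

Bisimulation quotient by refinement:
  π0 = {{0,1,2,3,4,5}}
  π1 = {{0},{1,3},{2},{4},{5}}
5 equivalence class(es) (converged in 2)
class of 0: {0}; class of 4: {4}

Answer: NOT BISIMILAR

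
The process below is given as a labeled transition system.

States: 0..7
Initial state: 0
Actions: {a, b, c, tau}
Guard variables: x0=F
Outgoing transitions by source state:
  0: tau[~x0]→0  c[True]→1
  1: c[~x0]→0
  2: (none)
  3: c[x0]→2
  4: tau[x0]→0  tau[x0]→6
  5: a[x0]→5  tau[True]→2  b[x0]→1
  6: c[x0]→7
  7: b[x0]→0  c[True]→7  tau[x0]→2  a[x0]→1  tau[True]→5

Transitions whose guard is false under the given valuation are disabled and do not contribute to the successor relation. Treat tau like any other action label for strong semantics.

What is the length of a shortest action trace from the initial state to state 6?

BFS to 6:
  depth 0: {0}
  depth 1: {1}
6 never appears.

Answer: UNREACHABLE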